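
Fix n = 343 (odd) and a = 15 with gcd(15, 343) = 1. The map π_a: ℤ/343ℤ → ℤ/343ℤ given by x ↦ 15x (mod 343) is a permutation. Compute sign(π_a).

+1

Orbit of 71 under x↦15x: [71, 36, 197, 211, 78, 141, 57]… (length divides ord_343(15)).
π_15 has 19 disjoint cycles with lengths [49, 49, 49, 49, 49, 49, 7, 7, 7, 7, 7, 7, 1, 1, 1, 1, 1, 1, 1] on {0,…,342}.
With 19 cycles on 343 points, sign = (−1)^{343−19} = +1.
(15|343)_J = +1 (Zolotarev's lemma cross-check).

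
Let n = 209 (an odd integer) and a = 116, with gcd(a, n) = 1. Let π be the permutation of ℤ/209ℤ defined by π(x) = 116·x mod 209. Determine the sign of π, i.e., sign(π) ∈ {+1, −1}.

+1

Start at x=111: 111 → 127 → 102 → 128 → 9 → 208 → 93 → … (one orbit).
Cycle type of π: 90×2 + 18 + 10 + 1; total 5 cycles.
sign(π) = (−1)^{n − #cycles} = (−1)^{209−5} = (−1)^204 = +1.
Via Zolotarev, sign(π_{116}) = (116|209) = +1.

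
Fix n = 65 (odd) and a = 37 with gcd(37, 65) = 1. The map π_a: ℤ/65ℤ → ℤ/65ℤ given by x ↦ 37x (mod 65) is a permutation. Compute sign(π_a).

+1

Orbit of 1 under x↦37x: [1, 37, 4, 18, 16, 7, 64]… (length divides ord_65(37)).
Cycle type of π: 12×5 + 4 + 1; total 7 cycles.
n − c = 65 − 7 = 58; sign = (−1)^58 = +1.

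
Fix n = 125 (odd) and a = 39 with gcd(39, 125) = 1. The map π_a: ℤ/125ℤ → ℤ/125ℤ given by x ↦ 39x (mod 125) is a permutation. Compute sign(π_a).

Trace 109: π^k(109) = [109, 1, 39, 21, 69, 66, 74] for k=0..6.
π_39 has 7 disjoint cycles with lengths [50, 50, 10, 10, 2, 2, 1] on {0,…,124}.
With 7 cycles on 125 points, sign = (−1)^{125−7} = +1.
Check: (39/125) = +1 by Zolotarev.

+1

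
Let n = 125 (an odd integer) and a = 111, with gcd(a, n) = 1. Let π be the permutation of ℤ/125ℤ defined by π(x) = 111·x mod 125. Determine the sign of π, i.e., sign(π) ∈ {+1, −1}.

Start at x=21: 21 → 81 → 116 → 1 → 111 → 71 → 6 → … (one orbit).
Cycle type of π: 25×4 + 5×4 + 1×5; total 13 cycles.
sign(π) = (−1)^{n − #cycles} = (−1)^{125−13} = (−1)^112 = +1.
Zolotarev: (111|125) = +1, matching the cycle-count sign.

+1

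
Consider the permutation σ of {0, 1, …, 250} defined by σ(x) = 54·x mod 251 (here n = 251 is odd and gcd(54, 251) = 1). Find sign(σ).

-1

Start at x=134: 134 → 208 → 188 → 112 → 24 → 41 → 206 → … (one orbit).
2 cycles of lengths [250, 1].
With 2 cycles on 251 points, sign = (−1)^{251−2} = -1.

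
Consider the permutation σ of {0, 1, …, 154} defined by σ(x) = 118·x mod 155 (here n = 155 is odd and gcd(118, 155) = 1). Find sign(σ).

Orbit of 94 under x↦118x: [94, 87, 36, 63, 149, 67, 1]… (length divides ord_155(118)).
Decompose π into cycles: lengths [12, 12, 12, 12, 12, 12, 12, 12, 12, 12, 4, 3, 3, 3, 3, 3, 3, 3, 3, 3, 3, 1] (22 cycles, including the fixed point 0).
sign(π) = (−1)^{n − #cycles} = (−1)^{155−22} = (−1)^133 = -1.

-1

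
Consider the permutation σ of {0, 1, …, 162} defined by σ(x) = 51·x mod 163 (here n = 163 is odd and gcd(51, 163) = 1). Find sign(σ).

+1

Orbit of 133 under x↦51x: [133, 100, 47, 115, 160, 10, 21]… (length divides ord_163(51)).
π_51 has 3 disjoint cycles with lengths [81, 81, 1] on {0,…,162}.
3 cycles on 163: each ℓ→(−1)^(ℓ−1), product (−1)^160 = +1.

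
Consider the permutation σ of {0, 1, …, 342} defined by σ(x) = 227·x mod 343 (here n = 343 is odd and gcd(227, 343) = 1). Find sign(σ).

-1

Start at x=246: 246 → 276 → 226 → 195 → 18 → 313 → 50 → … (one orbit).
Decompose π into cycles: lengths [42, 42, 42, 42, 42, 42, 42, 6, 6, 6, 6, 6, 6, 6, 6, 1] (16 cycles, including the fixed point 0).
16 cycles on 343: each ℓ→(−1)^(ℓ−1), product (−1)^327 = -1.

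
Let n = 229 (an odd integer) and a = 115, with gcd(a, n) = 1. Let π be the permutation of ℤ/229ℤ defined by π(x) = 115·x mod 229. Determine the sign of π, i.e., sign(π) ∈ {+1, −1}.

-1

Start at x=128: 128 → 64 → 32 → 16 → 8 → 4 → 2 → … (one orbit).
Cycle lengths of π_115 on ℤ/229ℤ: [76, 76, 76, 1]; 4 cycles in total.
n − c = 229 − 4 = 225; sign = (−1)^225 = -1.
Via Zolotarev, sign(π_{115}) = (115|229) = -1.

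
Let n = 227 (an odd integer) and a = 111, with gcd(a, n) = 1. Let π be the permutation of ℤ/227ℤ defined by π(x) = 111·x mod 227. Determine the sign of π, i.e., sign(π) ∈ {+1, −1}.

Orbit of 199 under x↦111x: [199, 70, 52, 97, 98, 209, 45]… (length divides ord_227(111)).
2 cycles of lengths [226, 1].
sign(π) = (−1)^{n − #cycles} = (−1)^{227−2} = (−1)^225 = -1.
The Jacobi symbol (111|227) = -1 (Zolotarev) agrees.

-1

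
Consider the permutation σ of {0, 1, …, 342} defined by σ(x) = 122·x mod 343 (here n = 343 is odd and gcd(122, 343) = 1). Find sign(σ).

Orbit of 136 under x↦122x: [136, 128, 181, 130, 82, 57, 94]… (length divides ord_343(122)).
π_122 has 4 disjoint cycles with lengths [294, 42, 6, 1] on {0,…,342}.
sign(π) = (−1)^{n − #cycles} = (−1)^{343−4} = (−1)^339 = -1.
Zolotarev: (122|343) = -1, matching the cycle-count sign.

-1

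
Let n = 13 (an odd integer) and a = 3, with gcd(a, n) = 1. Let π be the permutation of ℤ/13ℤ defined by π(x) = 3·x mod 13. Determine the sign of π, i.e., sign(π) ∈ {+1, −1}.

+1

Start at x=1: 1 → 3 → 9 → 1 (one orbit).
Cycle type of π: 3×4 + 1; total 5 cycles.
With 5 cycles on 13 points, sign = (−1)^{13−5} = +1.
Via Zolotarev, sign(π_{3}) = (3|13) = +1.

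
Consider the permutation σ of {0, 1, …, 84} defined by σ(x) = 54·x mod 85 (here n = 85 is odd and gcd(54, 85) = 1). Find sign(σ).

Trace 54: π^k(54) = [54, 26, 44, 81, 39, 66, 79] for k=0..6.
8 cycles of lengths [16, 16, 16, 16, 16, 2, 2, 1].
With 8 cycles on 85 points, sign = (−1)^{85−8} = -1.
Via Zolotarev, sign(π_{54}) = (54|85) = -1.

-1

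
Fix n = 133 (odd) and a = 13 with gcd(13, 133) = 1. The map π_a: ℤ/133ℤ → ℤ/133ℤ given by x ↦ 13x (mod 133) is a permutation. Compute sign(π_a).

+1

Orbit of 106 under x↦13x: [106, 48, 92, 132, 120, 97, 64]… (length divides ord_133(13)).
Cycle lengths of π_13 on ℤ/133ℤ: [18, 18, 18, 18, 18, 18, 18, 2, 2, 2, 1]; 11 cycles in total.
sign(π) = (−1)^{n − #cycles} = (−1)^{133−11} = (−1)^122 = +1.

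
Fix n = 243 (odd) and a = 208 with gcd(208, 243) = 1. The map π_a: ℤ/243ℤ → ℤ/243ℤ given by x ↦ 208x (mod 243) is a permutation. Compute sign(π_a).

+1

Start at x=172: 172 → 55 → 19 → 64 → 190 → 154 → 199 → … (one orbit).
The orbit structure of x ↦ 208x mod 243: 27 orbits of sizes [27, 27, 27, 27, 27, 27, 9, 9, 9, 9, 9, 9, 3, 3, 3, 3, 3, 3, 1, 1, 1, 1, 1, 1, 1, 1, 1].
27 cycles on 243: each ℓ→(−1)^(ℓ−1), product (−1)^216 = +1.
The Jacobi symbol (208|243) = +1 (Zolotarev) agrees.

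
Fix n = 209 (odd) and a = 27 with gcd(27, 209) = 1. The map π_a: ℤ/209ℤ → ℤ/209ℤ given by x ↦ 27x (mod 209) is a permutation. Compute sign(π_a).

Orbit of 144 under x↦27x: [144, 126, 58, 103, 64, 56, 49]… (length divides ord_209(27)).
Cycle type of π: 30×6 + 6×3 + 5×2 + 1; total 12 cycles.
With 12 cycles on 209 points, sign = (−1)^{209−12} = -1.
Zolotarev: (27|209) = -1, matching the cycle-count sign.

-1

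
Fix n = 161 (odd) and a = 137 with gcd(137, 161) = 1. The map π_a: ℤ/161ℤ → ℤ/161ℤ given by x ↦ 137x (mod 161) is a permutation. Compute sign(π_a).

Start at x=93: 93 → 22 → 116 → 114 → 1 → 137 → 93 (one orbit).
Cycle type of π: 6×22 + 3×2 + 2×11 + 1; total 36 cycles.
With 36 cycles on 161 points, sign = (−1)^{161−36} = -1.

-1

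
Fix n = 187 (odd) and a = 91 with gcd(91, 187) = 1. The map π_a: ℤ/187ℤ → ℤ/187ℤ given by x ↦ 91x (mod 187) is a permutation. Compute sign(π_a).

Trace 114: π^k(114) = [114, 89, 58, 42, 82, 169, 45] for k=0..6.
6 cycles of lengths [80, 80, 16, 5, 5, 1].
sign(π) = (−1)^{n − #cycles} = (−1)^{187−6} = (−1)^181 = -1.
The Jacobi symbol (91|187) = -1 (Zolotarev) agrees.

-1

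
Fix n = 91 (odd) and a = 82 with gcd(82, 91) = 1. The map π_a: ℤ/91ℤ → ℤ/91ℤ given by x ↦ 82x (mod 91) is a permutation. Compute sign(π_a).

-1

Trace 90: π^k(90) = [90, 9, 10, 1, 82, 81] for k=0..5.
The orbit structure of x ↦ 82x mod 91: 16 orbits of sizes [6, 6, 6, 6, 6, 6, 6, 6, 6, 6, 6, 6, 6, 6, 6, 1].
Σ(ℓ_i−1) = 91−16 = 75; sign = (−1)^75 = -1.
Check: (82/91) = -1 by Zolotarev.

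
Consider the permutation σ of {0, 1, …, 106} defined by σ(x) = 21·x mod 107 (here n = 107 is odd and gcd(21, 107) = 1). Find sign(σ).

-1

Orbit of 84 under x↦21x: [84, 52, 22, 34, 72, 14, 80]… (length divides ord_107(21)).
Cycle lengths of π_21 on ℤ/107ℤ: [106, 1]; 2 cycles in total.
With 2 cycles on 107 points, sign = (−1)^{107−2} = -1.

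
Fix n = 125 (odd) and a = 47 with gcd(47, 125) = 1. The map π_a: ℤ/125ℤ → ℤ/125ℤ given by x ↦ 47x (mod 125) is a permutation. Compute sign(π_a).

Trace 49: π^k(49) = [49, 53, 116, 77, 119, 93, 121] for k=0..6.
Decompose π into cycles: lengths [100, 20, 4, 1] (4 cycles, including the fixed point 0).
Σ(ℓ_i−1) = 125−4 = 121; sign = (−1)^121 = -1.
Check: (47/125) = -1 by Zolotarev.

-1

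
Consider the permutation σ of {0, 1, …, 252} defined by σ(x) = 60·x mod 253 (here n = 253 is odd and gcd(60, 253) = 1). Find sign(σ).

-1

Trace 163: π^k(163) = [163, 166, 93, 14, 81, 53, 144] for k=0..6.
π_60 has 6 disjoint cycles with lengths [110, 110, 22, 5, 5, 1] on {0,…,252}.
sign(π) = (−1)^{n − #cycles} = (−1)^{253−6} = (−1)^247 = -1.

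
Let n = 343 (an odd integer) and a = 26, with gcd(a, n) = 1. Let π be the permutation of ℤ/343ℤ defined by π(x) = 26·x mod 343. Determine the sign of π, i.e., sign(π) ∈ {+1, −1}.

Start at x=5: 5 → 130 → 293 → 72 → 157 → 309 → 145 → … (one orbit).
Cycle lengths of π_26 on ℤ/343ℤ: [294, 42, 6, 1]; 4 cycles in total.
Σ(ℓ_i−1) = 343−4 = 339; sign = (−1)^339 = -1.

-1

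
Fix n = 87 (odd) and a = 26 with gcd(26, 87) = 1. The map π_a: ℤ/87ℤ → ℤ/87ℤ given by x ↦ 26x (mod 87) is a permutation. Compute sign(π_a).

+1

Start at x=77: 77 → 1 → 26 → 67 → 2 → 52 → 47 → … (one orbit).
The orbit structure of x ↦ 26x mod 87: 5 orbits of sizes [28, 28, 28, 2, 1].
sign(π) = (−1)^{n − #cycles} = (−1)^{87−5} = (−1)^82 = +1.
Check: (26/87) = +1 by Zolotarev.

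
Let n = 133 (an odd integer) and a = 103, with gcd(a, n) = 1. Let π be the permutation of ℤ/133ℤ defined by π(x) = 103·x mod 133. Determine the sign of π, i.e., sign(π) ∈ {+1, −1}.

+1

Trace 103: π^k(103) = [103, 102, 132, 30, 31, 1] for k=0..5.
π_103 has 23 disjoint cycles with lengths [6, 6, 6, 6, 6, 6, 6, 6, 6, 6, 6, 6, 6, 6, 6, 6, 6, 6, 6, 6, 6, 6, 1] on {0,…,132}.
n − c = 133 − 23 = 110; sign = (−1)^110 = +1.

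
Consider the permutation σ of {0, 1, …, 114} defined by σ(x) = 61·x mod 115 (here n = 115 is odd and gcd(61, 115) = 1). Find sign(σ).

-1

Trace 91: π^k(91) = [91, 31, 51, 6, 21, 16, 56] for k=0..6.
Cycle lengths of π_61 on ℤ/115ℤ: [22, 22, 22, 22, 22, 1, 1, 1, 1, 1]; 10 cycles in total.
Σ(ℓ_i−1) = 115−10 = 105; sign = (−1)^105 = -1.
Check: (61/115) = -1 by Zolotarev.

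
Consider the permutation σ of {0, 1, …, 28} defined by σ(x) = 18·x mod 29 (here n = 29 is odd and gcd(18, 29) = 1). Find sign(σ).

-1

Orbit of 25 under x↦18x: [25, 15, 9, 17, 16, 27, 22]… (length divides ord_29(18)).
Cycle type of π: 28 + 1; total 2 cycles.
2 cycles on 29: each ℓ→(−1)^(ℓ−1), product (−1)^27 = -1.
Zolotarev: (18|29) = -1, matching the cycle-count sign.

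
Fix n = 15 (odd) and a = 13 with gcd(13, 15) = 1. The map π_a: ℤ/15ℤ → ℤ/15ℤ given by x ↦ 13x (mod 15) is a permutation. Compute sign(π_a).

Start at x=1: 1 → 13 → 4 → 7 → 1 (one orbit).
Decompose π into cycles: lengths [4, 4, 4, 1, 1, 1] (6 cycles, including the fixed point 0).
6 cycles on 15: each ℓ→(−1)^(ℓ−1), product (−1)^9 = -1.
Zolotarev: (13|15) = -1, matching the cycle-count sign.

-1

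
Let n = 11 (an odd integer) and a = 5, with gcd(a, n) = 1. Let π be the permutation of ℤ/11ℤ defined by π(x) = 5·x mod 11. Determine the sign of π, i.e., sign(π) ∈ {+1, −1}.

+1

Start at x=1: 1 → 5 → 3 → 4 → 9 → 1 (one orbit).
π_5 has 3 disjoint cycles with lengths [5, 5, 1] on {0,…,10}.
11 − 3 = 8 transpositions; sign(π) = (−1)^8 = +1.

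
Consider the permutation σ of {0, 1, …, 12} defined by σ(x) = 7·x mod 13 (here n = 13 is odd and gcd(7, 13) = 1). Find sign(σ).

Start at x=2: 2 → 1 → 7 → 10 → 5 → 9 → 11 → … (one orbit).
Decompose π into cycles: lengths [12, 1] (2 cycles, including the fixed point 0).
13 − 2 = 11 transpositions; sign(π) = (−1)^11 = -1.
The Jacobi symbol (7|13) = -1 (Zolotarev) agrees.

-1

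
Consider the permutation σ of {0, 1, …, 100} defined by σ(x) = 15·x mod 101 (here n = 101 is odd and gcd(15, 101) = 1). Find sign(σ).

Trace 27: π^k(27) = [27, 1, 15, 23, 42, 24, 57] for k=0..6.
2 cycles of lengths [100, 1].
2 cycles on 101: each ℓ→(−1)^(ℓ−1), product (−1)^99 = -1.
The Jacobi symbol (15|101) = -1 (Zolotarev) agrees.

-1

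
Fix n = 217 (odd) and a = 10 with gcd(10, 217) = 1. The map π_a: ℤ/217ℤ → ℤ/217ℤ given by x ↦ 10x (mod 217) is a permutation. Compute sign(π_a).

Orbit of 138 under x↦10x: [138, 78, 129, 205, 97, 102, 152]… (length divides ord_217(10)).
10 cycles of lengths [30, 30, 30, 30, 30, 30, 15, 15, 6, 1].
With 10 cycles on 217 points, sign = (−1)^{217−10} = -1.
(10|217)_J = -1 (Zolotarev's lemma cross-check).

-1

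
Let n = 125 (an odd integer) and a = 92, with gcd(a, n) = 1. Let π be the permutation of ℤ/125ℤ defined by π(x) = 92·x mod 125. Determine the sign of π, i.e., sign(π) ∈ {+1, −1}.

Orbit of 62 under x↦92x: [62, 79, 18, 31, 102, 9, 78]… (length divides ord_125(92)).
π_92 has 4 disjoint cycles with lengths [100, 20, 4, 1] on {0,…,124}.
With 4 cycles on 125 points, sign = (−1)^{125−4} = -1.
The Jacobi symbol (92|125) = -1 (Zolotarev) agrees.

-1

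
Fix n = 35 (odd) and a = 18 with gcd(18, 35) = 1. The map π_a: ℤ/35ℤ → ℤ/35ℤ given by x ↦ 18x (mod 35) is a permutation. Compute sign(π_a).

Orbit of 8 under x↦18x: [8, 4, 2, 1, 18, 9, 22]… (length divides ord_35(18)).
6 cycles of lengths [12, 12, 4, 3, 3, 1].
6 cycles on 35: each ℓ→(−1)^(ℓ−1), product (−1)^29 = -1.

-1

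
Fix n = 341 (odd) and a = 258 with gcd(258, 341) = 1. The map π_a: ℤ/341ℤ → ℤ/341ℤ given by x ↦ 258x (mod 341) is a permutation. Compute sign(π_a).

+1

Start at x=257: 257 → 152 → 1 → 258 → 69 → 70 → 328 → … (one orbit).
Cycle lengths of π_258 on ℤ/341ℤ: [15, 15, 15, 15, 15, 15, 15, 15, 15, 15, 15, 15, 15, 15, 15, 15, 15, 15, 15, 15, 15, 15, 5, 5, 1]; 25 cycles in total.
sign(π) = (−1)^{n − #cycles} = (−1)^{341−25} = (−1)^316 = +1.
(258|341)_J = +1 (Zolotarev's lemma cross-check).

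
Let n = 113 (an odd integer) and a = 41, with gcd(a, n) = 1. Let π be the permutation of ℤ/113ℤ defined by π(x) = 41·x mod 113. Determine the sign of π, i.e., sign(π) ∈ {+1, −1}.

Trace 112: π^k(112) = [112, 72, 14, 9, 30, 100, 32] for k=0..6.
π_41 has 3 disjoint cycles with lengths [56, 56, 1] on {0,…,112}.
With 3 cycles on 113 points, sign = (−1)^{113−3} = +1.

+1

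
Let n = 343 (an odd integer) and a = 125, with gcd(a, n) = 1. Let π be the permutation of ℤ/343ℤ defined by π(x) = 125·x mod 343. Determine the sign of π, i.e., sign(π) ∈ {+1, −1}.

-1

Start at x=155: 155 → 167 → 295 → 174 → 141 → 132 → 36 → … (one orbit).
Decompose π into cycles: lengths [98, 98, 98, 14, 14, 14, 2, 2, 2, 1] (10 cycles, including the fixed point 0).
10 cycles on 343: each ℓ→(−1)^(ℓ−1), product (−1)^333 = -1.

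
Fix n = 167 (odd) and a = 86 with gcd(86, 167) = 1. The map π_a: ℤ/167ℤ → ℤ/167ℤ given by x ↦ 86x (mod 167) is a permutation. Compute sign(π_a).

Orbit of 58 under x↦86x: [58, 145, 112, 113, 32, 80, 33]… (length divides ord_167(86)).
Decompose π into cycles: lengths [166, 1] (2 cycles, including the fixed point 0).
Σ(ℓ_i−1) = 167−2 = 165; sign = (−1)^165 = -1.
The Jacobi symbol (86|167) = -1 (Zolotarev) agrees.

-1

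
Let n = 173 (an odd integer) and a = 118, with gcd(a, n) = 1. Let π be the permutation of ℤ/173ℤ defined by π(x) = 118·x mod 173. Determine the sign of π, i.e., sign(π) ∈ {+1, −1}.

+1

Trace 16: π^k(16) = [16, 158, 133, 124, 100, 36, 96] for k=0..6.
Decompose π into cycles: lengths [43, 43, 43, 43, 1] (5 cycles, including the fixed point 0).
173 − 5 = 168 transpositions; sign(π) = (−1)^168 = +1.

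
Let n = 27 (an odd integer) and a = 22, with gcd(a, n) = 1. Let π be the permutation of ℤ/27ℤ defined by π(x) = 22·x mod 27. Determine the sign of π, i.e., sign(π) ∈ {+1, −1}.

Orbit of 25 under x↦22x: [25, 10, 4, 7, 19, 13, 16]… (length divides ord_27(22)).
Cycle type of π: 9×2 + 3×2 + 1×3; total 7 cycles.
n − c = 27 − 7 = 20; sign = (−1)^20 = +1.

+1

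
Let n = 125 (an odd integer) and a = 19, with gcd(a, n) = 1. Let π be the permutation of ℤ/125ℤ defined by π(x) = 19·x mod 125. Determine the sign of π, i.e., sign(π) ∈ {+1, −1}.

+1

Trace 96: π^k(96) = [96, 74, 31, 89, 66, 4, 76] for k=0..6.
Cycle lengths of π_19 on ℤ/125ℤ: [50, 50, 10, 10, 2, 2, 1]; 7 cycles in total.
With 7 cycles on 125 points, sign = (−1)^{125−7} = +1.
(19|125)_J = +1 (Zolotarev's lemma cross-check).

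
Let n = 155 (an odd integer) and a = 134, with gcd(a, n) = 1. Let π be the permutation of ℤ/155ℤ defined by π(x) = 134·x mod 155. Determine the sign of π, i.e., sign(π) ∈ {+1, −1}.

Orbit of 81 under x↦134x: [81, 4, 71, 59, 1, 134, 131]… (length divides ord_155(134)).
The orbit structure of x ↦ 134x mod 155: 9 orbits of sizes [30, 30, 30, 30, 15, 15, 2, 2, 1].
Σ(ℓ_i−1) = 155−9 = 146; sign = (−1)^146 = +1.
Check: (134/155) = +1 by Zolotarev.

+1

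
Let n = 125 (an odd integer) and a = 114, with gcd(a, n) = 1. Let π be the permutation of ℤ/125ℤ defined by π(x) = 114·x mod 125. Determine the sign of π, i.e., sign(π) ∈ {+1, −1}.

Orbit of 24 under x↦114x: [24, 111, 29, 56, 9, 26, 89]… (length divides ord_125(114)).
The orbit structure of x ↦ 114x mod 125: 7 orbits of sizes [50, 50, 10, 10, 2, 2, 1].
n − c = 125 − 7 = 118; sign = (−1)^118 = +1.
The Jacobi symbol (114|125) = +1 (Zolotarev) agrees.

+1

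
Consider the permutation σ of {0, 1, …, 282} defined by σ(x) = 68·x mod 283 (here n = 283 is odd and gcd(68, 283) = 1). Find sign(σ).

Start at x=1: 1 → 68 → 96 → 19 → 160 → 126 → 78 → … (one orbit).
The orbit structure of x ↦ 68x mod 283: 2 orbits of sizes [282, 1].
sign(π) = (−1)^{n − #cycles} = (−1)^{283−2} = (−1)^281 = -1.
Via Zolotarev, sign(π_{68}) = (68|283) = -1.

-1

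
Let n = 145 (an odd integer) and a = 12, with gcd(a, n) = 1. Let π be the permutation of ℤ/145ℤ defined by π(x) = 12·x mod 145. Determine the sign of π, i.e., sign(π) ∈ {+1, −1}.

+1

Trace 133: π^k(133) = [133, 1, 12, 144] for k=0..3.
π_12 has 37 disjoint cycles with lengths [4, 4, 4, 4, 4, 4, 4, 4, 4, 4, 4, 4, 4, 4, 4, 4, 4, 4, 4, 4, 4, 4, 4, 4, 4, 4, 4, 4, 4, 4, 4, 4, 4, 4, 4, 4, 1] on {0,…,144}.
Σ(ℓ_i−1) = 145−37 = 108; sign = (−1)^108 = +1.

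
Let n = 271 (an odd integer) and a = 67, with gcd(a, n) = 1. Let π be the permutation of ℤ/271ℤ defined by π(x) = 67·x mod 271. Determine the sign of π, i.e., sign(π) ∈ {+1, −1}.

+1

Orbit of 80 under x↦67x: [80, 211, 45, 34, 110, 53, 28]… (length divides ord_271(67)).
Cycle lengths of π_67 on ℤ/271ℤ: [135, 135, 1]; 3 cycles in total.
n − c = 271 − 3 = 268; sign = (−1)^268 = +1.
Check: (67/271) = +1 by Zolotarev.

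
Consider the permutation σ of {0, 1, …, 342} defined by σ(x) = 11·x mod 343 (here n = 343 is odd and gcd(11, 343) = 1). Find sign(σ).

+1

Trace 177: π^k(177) = [177, 232, 151, 289, 92, 326, 156] for k=0..6.
π_11 has 7 disjoint cycles with lengths [147, 147, 21, 21, 3, 3, 1] on {0,…,342}.
Σ(ℓ_i−1) = 343−7 = 336; sign = (−1)^336 = +1.
Check: (11/343) = +1 by Zolotarev.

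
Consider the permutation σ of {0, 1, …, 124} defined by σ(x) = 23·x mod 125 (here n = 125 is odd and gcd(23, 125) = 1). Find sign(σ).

Trace 77: π^k(77) = [77, 21, 108, 109, 7, 36, 78] for k=0..6.
The orbit structure of x ↦ 23x mod 125: 4 orbits of sizes [100, 20, 4, 1].
125 − 4 = 121 transpositions; sign(π) = (−1)^121 = -1.

-1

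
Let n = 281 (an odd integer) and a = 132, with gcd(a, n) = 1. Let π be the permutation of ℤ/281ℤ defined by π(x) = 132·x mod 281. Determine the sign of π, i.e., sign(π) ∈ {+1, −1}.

Start at x=181: 181 → 7 → 81 → 14 → 162 → 28 → 43 → … (one orbit).
3 cycles of lengths [140, 140, 1].
n − c = 281 − 3 = 278; sign = (−1)^278 = +1.
(132|281)_J = +1 (Zolotarev's lemma cross-check).

+1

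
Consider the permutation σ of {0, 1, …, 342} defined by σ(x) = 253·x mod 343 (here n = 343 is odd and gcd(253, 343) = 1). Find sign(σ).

Orbit of 309 under x↦253x: [309, 316, 29, 134, 288, 148, 57]… (length divides ord_343(253)).
The orbit structure of x ↦ 253x mod 343: 19 orbits of sizes [49, 49, 49, 49, 49, 49, 7, 7, 7, 7, 7, 7, 1, 1, 1, 1, 1, 1, 1].
Σ(ℓ_i−1) = 343−19 = 324; sign = (−1)^324 = +1.
Zolotarev: (253|343) = +1, matching the cycle-count sign.

+1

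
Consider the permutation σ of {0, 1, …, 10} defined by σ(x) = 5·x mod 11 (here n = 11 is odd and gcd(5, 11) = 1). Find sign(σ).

Trace 5: π^k(5) = [5, 3, 4, 9, 1] for k=0..4.
Decompose π into cycles: lengths [5, 5, 1] (3 cycles, including the fixed point 0).
sign(π) = (−1)^{n − #cycles} = (−1)^{11−3} = (−1)^8 = +1.
Via Zolotarev, sign(π_{5}) = (5|11) = +1.

+1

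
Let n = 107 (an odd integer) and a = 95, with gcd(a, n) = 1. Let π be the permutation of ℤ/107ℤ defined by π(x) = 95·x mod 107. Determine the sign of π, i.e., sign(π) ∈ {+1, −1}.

Start at x=9: 9 → 106 → 12 → 70 → 16 → 22 → 57 → … (one orbit).
Decompose π into cycles: lengths [106, 1] (2 cycles, including the fixed point 0).
2 cycles on 107: each ℓ→(−1)^(ℓ−1), product (−1)^105 = -1.
The Jacobi symbol (95|107) = -1 (Zolotarev) agrees.

-1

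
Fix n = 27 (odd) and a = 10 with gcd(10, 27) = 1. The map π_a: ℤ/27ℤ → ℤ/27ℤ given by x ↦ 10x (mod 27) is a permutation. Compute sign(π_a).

Trace 1: π^k(1) = [1, 10, 19] for k=0..2.
15 cycles of lengths [3, 3, 3, 3, 3, 3, 1, 1, 1, 1, 1, 1, 1, 1, 1].
27 − 15 = 12 transpositions; sign(π) = (−1)^12 = +1.
Zolotarev: (10|27) = +1, matching the cycle-count sign.

+1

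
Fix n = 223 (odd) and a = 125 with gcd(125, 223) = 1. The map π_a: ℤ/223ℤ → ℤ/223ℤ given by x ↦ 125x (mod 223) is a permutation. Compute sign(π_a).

-1

Trace 28: π^k(28) = [28, 155, 197, 95, 56, 87, 171] for k=0..6.
Decompose π into cycles: lengths [74, 74, 74, 1] (4 cycles, including the fixed point 0).
Σ(ℓ_i−1) = 223−4 = 219; sign = (−1)^219 = -1.
Zolotarev: (125|223) = -1, matching the cycle-count sign.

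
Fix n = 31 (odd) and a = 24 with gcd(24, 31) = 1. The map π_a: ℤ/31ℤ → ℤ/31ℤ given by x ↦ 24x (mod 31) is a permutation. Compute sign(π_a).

-1

Trace 24: π^k(24) = [24, 18, 29, 14, 26, 4, 3] for k=0..6.
Cycle lengths of π_24 on ℤ/31ℤ: [30, 1]; 2 cycles in total.
2 cycles on 31: each ℓ→(−1)^(ℓ−1), product (−1)^29 = -1.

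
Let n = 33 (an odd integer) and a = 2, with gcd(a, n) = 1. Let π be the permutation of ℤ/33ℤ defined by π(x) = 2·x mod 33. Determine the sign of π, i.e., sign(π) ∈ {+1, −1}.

+1

Orbit of 1 under x↦2x: [1, 2, 4, 8, 16, 32, 31]… (length divides ord_33(2)).
The orbit structure of x ↦ 2x mod 33: 5 orbits of sizes [10, 10, 10, 2, 1].
33 − 5 = 28 transpositions; sign(π) = (−1)^28 = +1.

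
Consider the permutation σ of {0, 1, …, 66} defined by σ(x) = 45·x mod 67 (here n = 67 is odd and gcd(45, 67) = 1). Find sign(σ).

Orbit of 53 under x↦45x: [53, 40, 58, 64, 66, 22, 52]… (length divides ord_67(45)).
Decompose π into cycles: lengths [22, 22, 22, 1] (4 cycles, including the fixed point 0).
Σ(ℓ_i−1) = 67−4 = 63; sign = (−1)^63 = -1.

-1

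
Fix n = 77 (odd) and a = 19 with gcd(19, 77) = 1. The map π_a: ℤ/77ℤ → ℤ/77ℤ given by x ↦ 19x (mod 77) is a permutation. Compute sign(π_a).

+1

Trace 67: π^k(67) = [67, 41, 9, 17, 15, 54, 25] for k=0..6.
Cycle lengths of π_19 on ℤ/77ℤ: [30, 30, 10, 6, 1]; 5 cycles in total.
5 cycles on 77: each ℓ→(−1)^(ℓ−1), product (−1)^72 = +1.
Check: (19/77) = +1 by Zolotarev.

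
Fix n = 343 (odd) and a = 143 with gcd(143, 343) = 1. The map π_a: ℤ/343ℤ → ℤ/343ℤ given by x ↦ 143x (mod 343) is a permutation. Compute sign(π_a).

-1

Start at x=97: 97 → 151 → 327 → 113 → 38 → 289 → 167 → … (one orbit).
Decompose π into cycles: lengths [294, 42, 6, 1] (4 cycles, including the fixed point 0).
With 4 cycles on 343 points, sign = (−1)^{343−4} = -1.
Check: (143/343) = -1 by Zolotarev.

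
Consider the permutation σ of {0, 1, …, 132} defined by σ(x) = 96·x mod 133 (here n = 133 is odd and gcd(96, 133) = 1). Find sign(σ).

-1

Trace 115: π^k(115) = [115, 1, 96, 39, 20, 58] for k=0..5.
Cycle lengths of π_96 on ℤ/133ℤ: [6, 6, 6, 6, 6, 6, 6, 6, 6, 6, 6, 6, 6, 6, 6, 6, 6, 6, 6, 1, 1, 1, 1, 1, 1, 1, 1, 1, 1, 1, 1, 1, 1, 1, 1, 1, 1, 1]; 38 cycles in total.
Σ(ℓ_i−1) = 133−38 = 95; sign = (−1)^95 = -1.
Via Zolotarev, sign(π_{96}) = (96|133) = -1.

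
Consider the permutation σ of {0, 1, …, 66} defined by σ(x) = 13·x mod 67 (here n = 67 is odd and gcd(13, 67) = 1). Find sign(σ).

-1

Orbit of 33 under x↦13x: [33, 27, 16, 7, 24, 44, 36]… (length divides ord_67(13)).
Cycle type of π: 66 + 1; total 2 cycles.
n − c = 67 − 2 = 65; sign = (−1)^65 = -1.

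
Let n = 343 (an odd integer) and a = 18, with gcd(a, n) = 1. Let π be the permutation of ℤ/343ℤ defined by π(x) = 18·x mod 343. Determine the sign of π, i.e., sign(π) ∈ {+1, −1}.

Orbit of 324 under x↦18x: [324, 1, 18]… (length divides ord_343(18)).
Cycle type of π: 3×114 + 1; total 115 cycles.
115 cycles on 343: each ℓ→(−1)^(ℓ−1), product (−1)^228 = +1.
(18|343)_J = +1 (Zolotarev's lemma cross-check).

+1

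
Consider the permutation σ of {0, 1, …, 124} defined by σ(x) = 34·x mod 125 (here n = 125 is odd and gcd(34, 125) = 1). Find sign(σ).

+1

Orbit of 91 under x↦34x: [91, 94, 71, 39, 76, 84, 106]… (length divides ord_125(34)).
π_34 has 7 disjoint cycles with lengths [50, 50, 10, 10, 2, 2, 1] on {0,…,124}.
n − c = 125 − 7 = 118; sign = (−1)^118 = +1.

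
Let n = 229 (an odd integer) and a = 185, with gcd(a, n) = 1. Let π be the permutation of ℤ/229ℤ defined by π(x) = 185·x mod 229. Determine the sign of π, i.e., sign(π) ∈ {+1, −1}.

Start at x=225: 225 → 176 → 42 → 213 → 17 → 168 → 165 → … (one orbit).
7 cycles of lengths [38, 38, 38, 38, 38, 38, 1].
Σ(ℓ_i−1) = 229−7 = 222; sign = (−1)^222 = +1.
Via Zolotarev, sign(π_{185}) = (185|229) = +1.

+1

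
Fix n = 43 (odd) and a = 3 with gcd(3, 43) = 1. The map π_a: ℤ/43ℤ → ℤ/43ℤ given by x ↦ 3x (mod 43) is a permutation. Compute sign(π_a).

Trace 36: π^k(36) = [36, 22, 23, 26, 35, 19, 14] for k=0..6.
Cycle type of π: 42 + 1; total 2 cycles.
With 2 cycles on 43 points, sign = (−1)^{43−2} = -1.
Check: (3/43) = -1 by Zolotarev.

-1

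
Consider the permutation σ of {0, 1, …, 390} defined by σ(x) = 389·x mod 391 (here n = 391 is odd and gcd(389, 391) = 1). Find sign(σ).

-1

Start at x=186: 186 → 19 → 353 → 76 → 239 → 304 → 174 → … (one orbit).
8 cycles of lengths [88, 88, 88, 88, 22, 8, 8, 1].
n − c = 391 − 8 = 383; sign = (−1)^383 = -1.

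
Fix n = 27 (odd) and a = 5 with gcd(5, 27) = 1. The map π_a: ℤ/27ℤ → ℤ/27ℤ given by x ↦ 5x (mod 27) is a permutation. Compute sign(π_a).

-1

Trace 11: π^k(11) = [11, 1, 5, 25, 17, 4, 20] for k=0..6.
Cycle type of π: 18 + 6 + 2 + 1; total 4 cycles.
Σ(ℓ_i−1) = 27−4 = 23; sign = (−1)^23 = -1.
Via Zolotarev, sign(π_{5}) = (5|27) = -1.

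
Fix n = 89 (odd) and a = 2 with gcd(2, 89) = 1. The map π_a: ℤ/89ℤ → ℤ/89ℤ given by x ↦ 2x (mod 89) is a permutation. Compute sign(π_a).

+1

Trace 4: π^k(4) = [4, 8, 16, 32, 64, 39, 78] for k=0..6.
Decompose π into cycles: lengths [11, 11, 11, 11, 11, 11, 11, 11, 1] (9 cycles, including the fixed point 0).
n − c = 89 − 9 = 80; sign = (−1)^80 = +1.
The Jacobi symbol (2|89) = +1 (Zolotarev) agrees.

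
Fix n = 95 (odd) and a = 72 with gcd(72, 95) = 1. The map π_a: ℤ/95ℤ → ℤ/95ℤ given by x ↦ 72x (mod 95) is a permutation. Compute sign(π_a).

+1

Start at x=1: 1 → 72 → 54 → 88 → 66 → 2 → 49 → … (one orbit).
π_72 has 5 disjoint cycles with lengths [36, 36, 18, 4, 1] on {0,…,94}.
Σ(ℓ_i−1) = 95−5 = 90; sign = (−1)^90 = +1.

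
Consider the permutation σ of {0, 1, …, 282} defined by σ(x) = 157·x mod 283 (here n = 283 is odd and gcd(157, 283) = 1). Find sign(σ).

Orbit of 227 under x↦157x: [227, 264, 130, 34, 244, 103, 40]… (length divides ord_283(157)).
Cycle type of π: 141×2 + 1; total 3 cycles.
3 cycles on 283: each ℓ→(−1)^(ℓ−1), product (−1)^280 = +1.

+1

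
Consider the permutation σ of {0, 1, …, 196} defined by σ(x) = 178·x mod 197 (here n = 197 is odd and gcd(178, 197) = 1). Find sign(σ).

Orbit of 104 under x↦178x: [104, 191, 114, 1, 178, 164, 36]… (length divides ord_197(178)).
29 cycles of lengths [7, 7, 7, 7, 7, 7, 7, 7, 7, 7, 7, 7, 7, 7, 7, 7, 7, 7, 7, 7, 7, 7, 7, 7, 7, 7, 7, 7, 1].
Σ(ℓ_i−1) = 197−29 = 168; sign = (−1)^168 = +1.

+1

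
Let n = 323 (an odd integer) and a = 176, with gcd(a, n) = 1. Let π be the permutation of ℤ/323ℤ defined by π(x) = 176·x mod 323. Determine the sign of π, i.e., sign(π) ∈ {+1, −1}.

-1

Orbit of 273 under x↦176x: [273, 244, 308, 267, 157, 177, 144]… (length divides ord_323(176)).
The orbit structure of x ↦ 176x mod 323: 6 orbits of sizes [144, 144, 16, 9, 9, 1].
sign(π) = (−1)^{n − #cycles} = (−1)^{323−6} = (−1)^317 = -1.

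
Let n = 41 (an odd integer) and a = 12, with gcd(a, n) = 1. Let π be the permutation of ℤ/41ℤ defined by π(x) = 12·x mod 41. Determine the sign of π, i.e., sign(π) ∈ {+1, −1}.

Orbit of 34 under x↦12x: [34, 39, 17, 40, 29, 20, 35]… (length divides ord_41(12)).
Cycle type of π: 40 + 1; total 2 cycles.
With 2 cycles on 41 points, sign = (−1)^{41−2} = -1.
Check: (12/41) = -1 by Zolotarev.

-1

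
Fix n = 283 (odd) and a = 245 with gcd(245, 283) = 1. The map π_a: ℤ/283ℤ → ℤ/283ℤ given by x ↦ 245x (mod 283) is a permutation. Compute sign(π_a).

Orbit of 21 under x↦245x: [21, 51, 43, 64, 115, 158, 222]… (length divides ord_283(245)).
4 cycles of lengths [94, 94, 94, 1].
n − c = 283 − 4 = 279; sign = (−1)^279 = -1.
(245|283)_J = -1 (Zolotarev's lemma cross-check).

-1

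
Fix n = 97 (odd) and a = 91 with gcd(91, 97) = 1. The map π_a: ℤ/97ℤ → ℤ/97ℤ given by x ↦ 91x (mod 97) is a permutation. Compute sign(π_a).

+1

Start at x=16: 16 → 1 → 91 → 36 → 75 → 35 → 81 → … (one orbit).
The orbit structure of x ↦ 91x mod 97: 9 orbits of sizes [12, 12, 12, 12, 12, 12, 12, 12, 1].
97 − 9 = 88 transpositions; sign(π) = (−1)^88 = +1.
Zolotarev: (91|97) = +1, matching the cycle-count sign.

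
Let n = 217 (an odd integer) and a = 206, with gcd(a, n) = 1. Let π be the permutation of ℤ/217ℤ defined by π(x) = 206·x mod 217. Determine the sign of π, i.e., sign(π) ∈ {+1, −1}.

Trace 164: π^k(164) = [164, 149, 97, 18, 19, 8, 129] for k=0..6.
Decompose π into cycles: lengths [30, 30, 30, 30, 30, 30, 15, 15, 6, 1] (10 cycles, including the fixed point 0).
With 10 cycles on 217 points, sign = (−1)^{217−10} = -1.

-1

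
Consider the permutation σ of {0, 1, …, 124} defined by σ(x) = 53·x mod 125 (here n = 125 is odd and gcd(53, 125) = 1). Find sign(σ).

Trace 14: π^k(14) = [14, 117, 76, 28, 109, 27, 56] for k=0..6.
Cycle lengths of π_53 on ℤ/125ℤ: [100, 20, 4, 1]; 4 cycles in total.
sign(π) = (−1)^{n − #cycles} = (−1)^{125−4} = (−1)^121 = -1.
(53|125)_J = -1 (Zolotarev's lemma cross-check).

-1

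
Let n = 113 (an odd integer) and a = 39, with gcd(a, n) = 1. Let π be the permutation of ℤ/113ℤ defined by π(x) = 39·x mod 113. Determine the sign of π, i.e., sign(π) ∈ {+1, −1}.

Orbit of 40 under x↦39x: [40, 91, 46, 99, 19, 63, 84]… (length divides ord_113(39)).
Decompose π into cycles: lengths [112, 1] (2 cycles, including the fixed point 0).
2 cycles on 113: each ℓ→(−1)^(ℓ−1), product (−1)^111 = -1.
The Jacobi symbol (39|113) = -1 (Zolotarev) agrees.

-1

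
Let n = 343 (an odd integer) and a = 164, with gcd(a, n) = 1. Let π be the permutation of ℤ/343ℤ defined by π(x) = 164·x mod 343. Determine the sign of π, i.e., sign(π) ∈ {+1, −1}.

Orbit of 166 under x↦164x: [166, 127, 248, 198, 230, 333, 75]… (length divides ord_343(164)).
Cycle lengths of π_164 on ℤ/343ℤ: [294, 42, 6, 1]; 4 cycles in total.
4 cycles on 343: each ℓ→(−1)^(ℓ−1), product (−1)^339 = -1.

-1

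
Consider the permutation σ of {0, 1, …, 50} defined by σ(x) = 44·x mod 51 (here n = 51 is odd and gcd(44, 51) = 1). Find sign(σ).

+1

Trace 41: π^k(41) = [41, 19, 20, 13, 11, 25, 29] for k=0..6.
Decompose π into cycles: lengths [16, 16, 16, 2, 1] (5 cycles, including the fixed point 0).
With 5 cycles on 51 points, sign = (−1)^{51−5} = +1.
Zolotarev: (44|51) = +1, matching the cycle-count sign.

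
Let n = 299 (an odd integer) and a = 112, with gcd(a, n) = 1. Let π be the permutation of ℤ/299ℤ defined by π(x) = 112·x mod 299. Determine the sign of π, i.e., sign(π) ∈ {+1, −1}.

+1

Start at x=268: 268 → 116 → 135 → 170 → 203 → 12 → 148 → … (one orbit).
Cycle type of π: 44×6 + 22 + 4×3 + 1; total 11 cycles.
Σ(ℓ_i−1) = 299−11 = 288; sign = (−1)^288 = +1.
Zolotarev: (112|299) = +1, matching the cycle-count sign.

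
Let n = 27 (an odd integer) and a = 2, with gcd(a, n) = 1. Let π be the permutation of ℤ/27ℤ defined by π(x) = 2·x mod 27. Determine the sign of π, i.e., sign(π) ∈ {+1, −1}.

-1

Start at x=14: 14 → 1 → 2 → 4 → 8 → 16 → 5 → … (one orbit).
Cycle type of π: 18 + 6 + 2 + 1; total 4 cycles.
27 − 4 = 23 transpositions; sign(π) = (−1)^23 = -1.
(2|27)_J = -1 (Zolotarev's lemma cross-check).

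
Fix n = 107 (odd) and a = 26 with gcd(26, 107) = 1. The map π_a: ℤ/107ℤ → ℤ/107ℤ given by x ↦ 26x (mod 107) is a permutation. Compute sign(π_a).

Orbit of 18 under x↦26x: [18, 40, 77, 76, 50, 16, 95]… (length divides ord_107(26)).
Decompose π into cycles: lengths [106, 1] (2 cycles, including the fixed point 0).
n − c = 107 − 2 = 105; sign = (−1)^105 = -1.

-1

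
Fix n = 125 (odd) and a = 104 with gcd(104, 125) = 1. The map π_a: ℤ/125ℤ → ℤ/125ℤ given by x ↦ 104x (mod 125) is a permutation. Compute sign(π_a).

Orbit of 66 under x↦104x: [66, 114, 106, 24, 121, 84, 111]… (length divides ord_125(104)).
The orbit structure of x ↦ 104x mod 125: 7 orbits of sizes [50, 50, 10, 10, 2, 2, 1].
Σ(ℓ_i−1) = 125−7 = 118; sign = (−1)^118 = +1.
(104|125)_J = +1 (Zolotarev's lemma cross-check).

+1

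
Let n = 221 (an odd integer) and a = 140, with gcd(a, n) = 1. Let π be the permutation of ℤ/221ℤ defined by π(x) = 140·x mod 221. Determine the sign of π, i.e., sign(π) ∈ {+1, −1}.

+1

Start at x=1: 1 → 140 → 152 → 64 → 120 → 4 → 118 → … (one orbit).
Cycle lengths of π_140 on ℤ/221ℤ: [12, 12, 12, 12, 12, 12, 12, 12, 12, 12, 12, 12, 12, 12, 12, 12, 6, 6, 4, 4, 4, 4, 1]; 23 cycles in total.
With 23 cycles on 221 points, sign = (−1)^{221−23} = +1.
Via Zolotarev, sign(π_{140}) = (140|221) = +1.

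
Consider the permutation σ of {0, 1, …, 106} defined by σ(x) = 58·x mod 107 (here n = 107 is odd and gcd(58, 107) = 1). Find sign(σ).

Trace 63: π^k(63) = [63, 16, 72, 3, 67, 34, 46] for k=0..6.
2 cycles of lengths [106, 1].
With 2 cycles on 107 points, sign = (−1)^{107−2} = -1.

-1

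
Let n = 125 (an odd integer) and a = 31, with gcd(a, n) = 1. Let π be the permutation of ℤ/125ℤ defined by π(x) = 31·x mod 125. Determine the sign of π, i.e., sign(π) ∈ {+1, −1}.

+1

Start at x=86: 86 → 41 → 21 → 26 → 56 → 111 → 66 → … (one orbit).
The orbit structure of x ↦ 31x mod 125: 13 orbits of sizes [25, 25, 25, 25, 5, 5, 5, 5, 1, 1, 1, 1, 1].
n − c = 125 − 13 = 112; sign = (−1)^112 = +1.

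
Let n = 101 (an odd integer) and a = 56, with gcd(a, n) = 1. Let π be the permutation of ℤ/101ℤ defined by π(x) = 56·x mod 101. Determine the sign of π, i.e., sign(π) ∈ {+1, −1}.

+1

Trace 80: π^k(80) = [80, 36, 97, 79, 81, 92, 1] for k=0..6.
Decompose π into cycles: lengths [25, 25, 25, 25, 1] (5 cycles, including the fixed point 0).
With 5 cycles on 101 points, sign = (−1)^{101−5} = +1.
Via Zolotarev, sign(π_{56}) = (56|101) = +1.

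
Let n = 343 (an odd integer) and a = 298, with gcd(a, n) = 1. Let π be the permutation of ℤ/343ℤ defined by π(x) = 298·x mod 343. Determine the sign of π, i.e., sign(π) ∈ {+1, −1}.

Start at x=22: 22 → 39 → 303 → 85 → 291 → 282 → 1 → … (one orbit).
Cycle type of π: 147×2 + 21×2 + 3×2 + 1; total 7 cycles.
n − c = 343 − 7 = 336; sign = (−1)^336 = +1.
(298|343)_J = +1 (Zolotarev's lemma cross-check).

+1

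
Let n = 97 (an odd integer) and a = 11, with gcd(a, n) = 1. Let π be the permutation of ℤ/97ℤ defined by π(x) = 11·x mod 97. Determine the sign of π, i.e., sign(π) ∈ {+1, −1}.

+1

Start at x=49: 49 → 54 → 12 → 35 → 94 → 64 → 25 → … (one orbit).
Decompose π into cycles: lengths [48, 48, 1] (3 cycles, including the fixed point 0).
sign(π) = (−1)^{n − #cycles} = (−1)^{97−3} = (−1)^94 = +1.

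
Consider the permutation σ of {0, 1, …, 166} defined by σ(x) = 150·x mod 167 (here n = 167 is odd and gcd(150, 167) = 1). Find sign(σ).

Start at x=89: 89 → 157 → 3 → 116 → 32 → 124 → 63 → … (one orbit).
3 cycles of lengths [83, 83, 1].
With 3 cycles on 167 points, sign = (−1)^{167−3} = +1.
Via Zolotarev, sign(π_{150}) = (150|167) = +1.

+1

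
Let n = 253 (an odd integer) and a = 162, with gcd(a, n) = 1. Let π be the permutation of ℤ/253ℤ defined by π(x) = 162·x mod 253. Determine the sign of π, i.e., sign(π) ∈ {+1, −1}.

Start at x=93: 93 → 139 → 1 → 162 → 185 → 116 → 70 → … (one orbit).
46 cycles of lengths [10, 10, 10, 10, 10, 10, 10, 10, 10, 10, 10, 10, 10, 10, 10, 10, 10, 10, 10, 10, 10, 10, 10, 1, 1, 1, 1, 1, 1, 1, 1, 1, 1, 1, 1, 1, 1, 1, 1, 1, 1, 1, 1, 1, 1, 1].
sign(π) = (−1)^{n − #cycles} = (−1)^{253−46} = (−1)^207 = -1.

-1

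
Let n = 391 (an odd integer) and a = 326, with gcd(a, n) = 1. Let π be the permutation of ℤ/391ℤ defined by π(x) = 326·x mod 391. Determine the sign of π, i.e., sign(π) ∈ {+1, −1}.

Trace 75: π^k(75) = [75, 208, 165, 223, 363, 256, 173] for k=0..6.
6 cycles of lengths [176, 176, 16, 11, 11, 1].
6 cycles on 391: each ℓ→(−1)^(ℓ−1), product (−1)^385 = -1.
(326|391)_J = -1 (Zolotarev's lemma cross-check).

-1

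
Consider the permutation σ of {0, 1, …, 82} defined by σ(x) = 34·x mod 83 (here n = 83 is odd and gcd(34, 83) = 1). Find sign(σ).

-1

Trace 79: π^k(79) = [79, 30, 24, 69, 22, 1, 34] for k=0..6.
2 cycles of lengths [82, 1].
83 − 2 = 81 transpositions; sign(π) = (−1)^81 = -1.
Check: (34/83) = -1 by Zolotarev.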